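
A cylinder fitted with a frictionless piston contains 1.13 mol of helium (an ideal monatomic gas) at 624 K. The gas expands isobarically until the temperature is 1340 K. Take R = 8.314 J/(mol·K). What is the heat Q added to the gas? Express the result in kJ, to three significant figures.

Q ≈ 16.8 kJ

Isobaric: W = nRΔT = (1.13)(8.314)(716) = 6727 J.
ΔU = nCᵥΔT with Cᵥ = 3R/2: ΔU = (1.13)(12.47)(716) = 10090 J.
Q = ΔU + W = 10090 + 6727 = 16817 J.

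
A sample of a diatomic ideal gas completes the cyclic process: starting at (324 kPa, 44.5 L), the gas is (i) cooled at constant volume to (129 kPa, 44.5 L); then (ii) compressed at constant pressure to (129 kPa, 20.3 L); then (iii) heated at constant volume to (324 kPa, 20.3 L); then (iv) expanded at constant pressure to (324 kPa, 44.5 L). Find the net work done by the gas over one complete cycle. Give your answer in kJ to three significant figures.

W_net ≈ 4.72 kJ

Constant-volume legs do no work.
W(ii) = (129)(20.3 − 44.5) = -3122 J; W(iv) = (324)(44.5 − 20.3) = 7841 J.
W_net = -3122 + 7841 = 4719 J (the clockwise enclosed area).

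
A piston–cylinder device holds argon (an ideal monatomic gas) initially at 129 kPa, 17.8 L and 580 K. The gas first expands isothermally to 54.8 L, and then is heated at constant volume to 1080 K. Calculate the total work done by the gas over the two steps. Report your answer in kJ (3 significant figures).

Step 1 (isothermal): W = P₁V₁ ln(V₂/V₁) = (2296) ln(54.8/17.8) = 2582 J.
Step 2 (isochoric): W = 0 (constant volume).
W_total = 2582 + 0 = 2582 J.

W_total ≈ 2.58 kJ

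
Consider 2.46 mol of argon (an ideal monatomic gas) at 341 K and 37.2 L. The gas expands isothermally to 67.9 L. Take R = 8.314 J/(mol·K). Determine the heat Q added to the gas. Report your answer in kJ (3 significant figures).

Q ≈ 4.20 kJ

Isothermal ⇒ ΔU = 0, so Q = W = nRT ln(V₂/V₁).
Q = (2.46)(8.314)(341) ln(67.9/37.2) = 6974 × 0.6017 = 4197 J.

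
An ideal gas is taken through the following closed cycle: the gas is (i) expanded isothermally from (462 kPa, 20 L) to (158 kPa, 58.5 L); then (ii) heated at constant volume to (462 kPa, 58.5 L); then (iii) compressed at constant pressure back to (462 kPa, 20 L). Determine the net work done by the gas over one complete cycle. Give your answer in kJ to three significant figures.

Leg (i): W = PᵢVᵢ ln(V_f/Vᵢ) = (9240) ln(58.5/20) = 9917 J.
Leg (ii): W = 0.
Leg (iii): W = PΔV = (462)(20 − 58.5) = -17787 J.
W_net = 9917 − 17787 = -7870 J.

W_net ≈ -7.87 kJ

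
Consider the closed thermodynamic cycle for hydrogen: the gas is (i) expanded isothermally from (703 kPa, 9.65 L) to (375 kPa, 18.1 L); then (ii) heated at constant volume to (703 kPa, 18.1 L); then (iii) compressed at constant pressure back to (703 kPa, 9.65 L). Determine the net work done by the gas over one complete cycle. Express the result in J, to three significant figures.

W_net ≈ -1670 J

Leg (i): W = PᵢVᵢ ln(V_f/Vᵢ) = (6784) ln(18.1/9.65) = 4267 J.
Leg (ii): W = 0.
Leg (iii): W = PΔV = (703)(9.65 − 18.1) = -5940 J.
W_net = 4267 − 5940 = -1674 J.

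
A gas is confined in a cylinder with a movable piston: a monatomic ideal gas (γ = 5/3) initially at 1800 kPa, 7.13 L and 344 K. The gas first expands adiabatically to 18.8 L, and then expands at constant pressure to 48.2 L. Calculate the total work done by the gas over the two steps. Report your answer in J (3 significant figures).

Step 1 (adiabatic): W = (P₁V₁ − P₂V₂)/(γ−1) = (12834 − 6724)/0.667 = 9164 J.
After step 1: P = 357.7 kPa, V = 18.8 L, T = 180.2 K.
Step 2 (isobaric): W = PΔV = (357.7 kPa)(48.2 − 18.8 L) = 10516 J.
W_total = 9164 + 10516 = 19680 J.

W_total ≈ 19700 J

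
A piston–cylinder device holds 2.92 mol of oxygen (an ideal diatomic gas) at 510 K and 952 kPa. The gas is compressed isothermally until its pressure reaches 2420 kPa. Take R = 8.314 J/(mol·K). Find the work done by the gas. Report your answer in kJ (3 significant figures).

Isothermal process: W = nRT ln(V₂/V₁) = nRT ln(P₁/P₂).
W = (2.92)(8.314)(510) × ln(952/2420)
  = 12381 × ln(0.3934) = 12381 × -0.933
W_by_gas = -11551 J.

W ≈ -11.6 kJ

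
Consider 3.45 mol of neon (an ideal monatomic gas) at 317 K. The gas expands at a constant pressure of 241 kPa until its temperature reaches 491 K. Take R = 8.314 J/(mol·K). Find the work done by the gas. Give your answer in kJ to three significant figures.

Isobaric: W = P ΔV = nR ΔT.
W = (3.45)(8.314)(491 − 317) = 4991 J.

W ≈ 4.99 kJ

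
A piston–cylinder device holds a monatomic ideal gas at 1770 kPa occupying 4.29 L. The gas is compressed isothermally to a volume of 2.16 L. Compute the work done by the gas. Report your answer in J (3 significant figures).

W ≈ -5210 J

Isothermal: W = nRT ln(V₂/V₁) = P₁V₁ ln(V₂/V₁).
P₁V₁ = (1770 kPa)(4.29 L) = 7593 J.
W = 7593 × ln(2.16/4.29) = 7593 × -0.6862
W_by_gas = -5210 J.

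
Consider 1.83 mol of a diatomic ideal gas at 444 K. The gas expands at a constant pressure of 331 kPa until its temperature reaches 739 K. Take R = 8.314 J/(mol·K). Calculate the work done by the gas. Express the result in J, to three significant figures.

Isobaric: W = P ΔV = nR ΔT.
W = (1.83)(8.314)(739 − 444) = 4488 J.

W ≈ 4490 J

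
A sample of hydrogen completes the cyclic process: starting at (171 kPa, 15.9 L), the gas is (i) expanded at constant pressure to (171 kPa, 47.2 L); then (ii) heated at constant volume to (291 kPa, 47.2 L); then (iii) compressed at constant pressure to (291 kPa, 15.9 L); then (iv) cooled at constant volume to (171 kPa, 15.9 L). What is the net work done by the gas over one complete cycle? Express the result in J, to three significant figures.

W_net ≈ -3760 J

Constant-volume legs do no work.
W(i) = (171)(47.2 − 15.9) = 5352 J; W(iii) = (291)(15.9 − 47.2) = -9108 J.
W_net = 5352 − 9108 = -3756 J (the counter-clockwise enclosed area).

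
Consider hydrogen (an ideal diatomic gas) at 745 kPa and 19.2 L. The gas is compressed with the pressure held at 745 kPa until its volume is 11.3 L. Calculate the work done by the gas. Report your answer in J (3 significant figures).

Isobaric: W = P ΔV.
W = (745 kPa)(11.3 − 19.2 L) = (745)(-7.9) = -5885 J.

W ≈ -5890 J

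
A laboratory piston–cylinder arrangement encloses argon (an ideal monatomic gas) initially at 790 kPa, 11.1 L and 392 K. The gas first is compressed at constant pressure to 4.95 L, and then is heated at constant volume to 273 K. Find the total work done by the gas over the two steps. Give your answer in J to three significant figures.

W_total ≈ -4860 J

Step 1 (isobaric): W = PΔV = (790 kPa)(4.95 − 11.1 L) = -4858 J.
Step 2 (isochoric): W = 0 (constant volume).
W_total = -4858 + 0 = -4858 J.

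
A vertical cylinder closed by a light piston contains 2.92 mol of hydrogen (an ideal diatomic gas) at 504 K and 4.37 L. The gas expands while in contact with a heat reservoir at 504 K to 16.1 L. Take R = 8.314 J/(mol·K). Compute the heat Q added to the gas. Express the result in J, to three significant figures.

Isothermal ⇒ ΔU = 0, so Q = W = nRT ln(V₂/V₁).
Q = (2.92)(8.314)(504) ln(16.1/4.37) = 12236 × 1.304 = 15956 J.

Q ≈ 16000 J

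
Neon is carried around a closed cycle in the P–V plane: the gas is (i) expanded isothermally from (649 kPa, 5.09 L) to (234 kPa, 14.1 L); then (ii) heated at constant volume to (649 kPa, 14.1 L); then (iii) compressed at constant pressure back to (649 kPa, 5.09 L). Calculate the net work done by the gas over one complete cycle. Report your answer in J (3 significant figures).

Leg (i): W = PᵢVᵢ ln(V_f/Vᵢ) = (3303) ln(14.1/5.09) = 3366 J.
Leg (ii): W = 0.
Leg (iii): W = PΔV = (649)(5.09 − 14.1) = -5847 J.
W_net = 3366 − 5847 = -2482 J.

W_net ≈ -2480 J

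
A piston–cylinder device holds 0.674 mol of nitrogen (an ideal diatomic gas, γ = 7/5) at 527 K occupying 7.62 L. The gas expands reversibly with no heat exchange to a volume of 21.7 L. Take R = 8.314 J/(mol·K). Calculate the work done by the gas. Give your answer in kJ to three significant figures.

W ≈ 2.53 kJ

Adiabatic: TV^(γ−1) = const with γ = 7/5.
T₂ = T₁ (V₁/V₂)^(γ−1) = 527 × (7.62/21.7)^0.4 = 527 × 0.658 = 346.7 K.
W_by = nCᵥ(T₁ − T₂) = (0.674)(20.79)(527 − 346.7) = 2525 J.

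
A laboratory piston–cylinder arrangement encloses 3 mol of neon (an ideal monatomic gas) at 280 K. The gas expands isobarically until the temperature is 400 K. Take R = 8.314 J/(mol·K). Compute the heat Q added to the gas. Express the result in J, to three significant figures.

Q ≈ 7480 J

Isobaric: W = nRΔT = (3)(8.314)(120) = 2993 J.
ΔU = nCᵥΔT with Cᵥ = 3R/2: ΔU = (3)(12.47)(120) = 4490 J.
Q = ΔU + W = 4490 + 2993 = 7483 J.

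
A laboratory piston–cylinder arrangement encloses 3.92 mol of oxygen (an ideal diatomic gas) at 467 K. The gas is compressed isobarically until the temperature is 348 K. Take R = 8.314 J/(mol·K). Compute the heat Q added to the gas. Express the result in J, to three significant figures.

Isobaric: W = nRΔT = (3.92)(8.314)(-119) = -3878 J.
ΔU = nCᵥΔT with Cᵥ = 5R/2: ΔU = (3.92)(20.79)(-119) = -9696 J.
Q = ΔU + W = -9696 − 3878 = -13574 J.

Q ≈ -13600 J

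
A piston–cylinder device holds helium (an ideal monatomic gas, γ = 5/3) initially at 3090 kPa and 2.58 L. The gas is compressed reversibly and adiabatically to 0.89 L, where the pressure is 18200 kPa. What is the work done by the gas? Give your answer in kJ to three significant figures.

W ≈ -12.3 kJ

Adiabatic: W = (P₁V₁ − P₂V₂)/(γ − 1) with γ = 5/3.
P₁V₁ = 7972 J, P₂V₂ = 16198 J.
W = (7972 − 16198) / 0.6667 = -12339 J.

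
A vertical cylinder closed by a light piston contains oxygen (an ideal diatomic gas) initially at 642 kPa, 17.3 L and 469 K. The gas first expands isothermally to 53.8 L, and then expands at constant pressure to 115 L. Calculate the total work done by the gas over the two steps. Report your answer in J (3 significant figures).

Step 1 (isothermal): W = P₁V₁ ln(V₂/V₁) = (11107) ln(53.8/17.3) = 12601 J.
After step 1: P = 206.4 kPa, V = 53.8 L, T = 469 K.
Step 2 (isobaric): W = PΔV = (206.4 kPa)(115 − 53.8 L) = 12634 J.
W_total = 12601 + 12634 = 25235 J.

W_total ≈ 25200 J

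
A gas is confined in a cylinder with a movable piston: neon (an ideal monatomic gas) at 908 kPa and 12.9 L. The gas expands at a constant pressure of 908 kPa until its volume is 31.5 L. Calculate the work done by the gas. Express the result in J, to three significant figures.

Isobaric: W = P ΔV.
W = (908 kPa)(31.5 − 12.9 L) = (908)(18.6) = 16889 J.

W ≈ 16900 J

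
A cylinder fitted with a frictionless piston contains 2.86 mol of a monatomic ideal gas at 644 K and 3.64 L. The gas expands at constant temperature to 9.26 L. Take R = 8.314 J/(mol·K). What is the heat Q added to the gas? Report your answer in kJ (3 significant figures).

Q ≈ 14.3 kJ

Isothermal ⇒ ΔU = 0, so Q = W = nRT ln(V₂/V₁).
Q = (2.86)(8.314)(644) ln(9.26/3.64) = 15313 × 0.9337 = 14298 J.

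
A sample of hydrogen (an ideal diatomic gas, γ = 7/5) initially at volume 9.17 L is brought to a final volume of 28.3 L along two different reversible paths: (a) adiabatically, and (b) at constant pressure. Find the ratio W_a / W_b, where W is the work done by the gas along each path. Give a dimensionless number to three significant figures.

W_a / W_b ≈ 0.435

Path (a) adiabatic: W = P₁V₁(1 − (V₁/V₂)^(γ−1))/(γ−1) → W_a/(P₁V₁) = 0.9072.
Path (b) isobaric: W = P₁(V₂ − V₁) → W_b/(P₁V₁) = 2.086.
W_a / W_b = 0.9072 / 2.086 = 0.4348.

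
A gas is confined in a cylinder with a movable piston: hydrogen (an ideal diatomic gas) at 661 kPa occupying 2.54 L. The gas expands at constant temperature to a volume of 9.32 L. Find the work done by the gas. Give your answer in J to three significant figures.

Isothermal: W = nRT ln(V₂/V₁) = P₁V₁ ln(V₂/V₁).
P₁V₁ = (661 kPa)(2.54 L) = 1679 J.
W = 1679 × ln(9.32/2.54) = 1679 × 1.3
W_by_gas = 2183 J.

W ≈ 2180 J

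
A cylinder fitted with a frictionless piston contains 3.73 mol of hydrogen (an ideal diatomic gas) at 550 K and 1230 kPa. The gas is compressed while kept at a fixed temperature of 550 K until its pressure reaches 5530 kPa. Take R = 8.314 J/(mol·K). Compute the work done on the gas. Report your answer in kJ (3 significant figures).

Isothermal process: W = nRT ln(V₂/V₁) = nRT ln(P₁/P₂).
W = (3.73)(8.314)(550) × ln(1230/5530)
  = 17056 × ln(0.2224) = 17056 × -1.503
W_by_gas = -25638 J; work on gas = −W_by = 25638 J.

W ≈ 25.6 kJ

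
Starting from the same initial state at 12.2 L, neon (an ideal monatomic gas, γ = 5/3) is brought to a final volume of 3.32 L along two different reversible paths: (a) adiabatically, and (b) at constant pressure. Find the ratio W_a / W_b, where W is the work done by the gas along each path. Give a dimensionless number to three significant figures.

Path (a) adiabatic: W = P₁V₁(1 − (V₁/V₂)^(γ−1))/(γ−1) → W_a/(P₁V₁) = -2.072.
Path (b) isobaric: W = P₁(V₂ − V₁) → W_b/(P₁V₁) = -0.7279.
W_a / W_b = -2.072 / -0.7279 = 2.847.

W_a / W_b ≈ 2.85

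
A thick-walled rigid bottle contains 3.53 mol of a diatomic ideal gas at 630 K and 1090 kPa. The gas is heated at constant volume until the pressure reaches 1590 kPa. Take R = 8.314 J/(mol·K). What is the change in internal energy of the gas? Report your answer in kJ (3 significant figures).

Constant volume ⇒ W = 0, so Q = ΔU = nCᵥΔT with Cᵥ = 5R/2 = 20.79 J/(mol·K).
At constant V, T₂/T₁ = P₂/P₁ ⇒ ΔT = T₁(P₂/P₁ − 1) = 630·(1590/1090 − 1) = 289 K.
ΔU = (3.53)(20.79)(289) = 21204 J.

ΔU ≈ 21.2 kJ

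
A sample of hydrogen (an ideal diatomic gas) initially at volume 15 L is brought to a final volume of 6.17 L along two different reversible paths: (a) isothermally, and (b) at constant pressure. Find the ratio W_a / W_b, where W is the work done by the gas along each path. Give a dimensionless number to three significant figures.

Path (a) isothermal: W = P₁V₁ ln(V₂/V₁) → W_a/(P₁V₁) = -0.8884.
Path (b) isobaric: W = P₁(V₂ − V₁) → W_b/(P₁V₁) = -0.5887.
W_a / W_b = -0.8884 / -0.5887 = 1.509.

W_a / W_b ≈ 1.51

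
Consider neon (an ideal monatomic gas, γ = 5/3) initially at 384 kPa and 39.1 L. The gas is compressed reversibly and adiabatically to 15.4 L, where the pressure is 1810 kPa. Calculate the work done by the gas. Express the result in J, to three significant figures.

Adiabatic: W = (P₁V₁ − P₂V₂)/(γ − 1) with γ = 5/3.
P₁V₁ = 15014 J, P₂V₂ = 27874 J.
W = (15014 − 27874) / 0.6667 = -19289 J.

W ≈ -19300 J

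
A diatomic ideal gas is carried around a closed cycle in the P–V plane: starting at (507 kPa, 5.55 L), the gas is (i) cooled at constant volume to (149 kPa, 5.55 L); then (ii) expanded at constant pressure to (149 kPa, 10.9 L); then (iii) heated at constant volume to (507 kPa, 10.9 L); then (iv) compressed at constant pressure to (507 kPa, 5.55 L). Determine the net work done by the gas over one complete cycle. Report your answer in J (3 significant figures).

Constant-volume legs do no work.
W(ii) = (149)(10.9 − 5.55) = 797.2 J; W(iv) = (507)(5.55 − 10.9) = -2712 J.
W_net = 797.2 − 2712 = -1915 J (the counter-clockwise enclosed area).

W_net ≈ -1920 J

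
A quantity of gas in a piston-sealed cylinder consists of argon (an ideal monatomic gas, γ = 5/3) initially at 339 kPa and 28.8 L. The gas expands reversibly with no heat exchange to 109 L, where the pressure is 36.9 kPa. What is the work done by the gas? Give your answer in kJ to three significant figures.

W ≈ 8.61 kJ

Adiabatic: W = (P₁V₁ − P₂V₂)/(γ − 1) with γ = 5/3.
P₁V₁ = 9763 J, P₂V₂ = 4022 J.
W = (9763 − 4022) / 0.6667 = 8612 J.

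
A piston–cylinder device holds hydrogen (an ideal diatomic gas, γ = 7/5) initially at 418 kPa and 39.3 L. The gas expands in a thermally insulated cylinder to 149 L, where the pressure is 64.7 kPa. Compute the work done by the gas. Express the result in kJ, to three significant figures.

W ≈ 17.0 kJ

Adiabatic: W = (P₁V₁ − P₂V₂)/(γ − 1) with γ = 7/5.
P₁V₁ = 16427 J, P₂V₂ = 9640 J.
W = (16427 − 9640) / 0.4 = 16968 J.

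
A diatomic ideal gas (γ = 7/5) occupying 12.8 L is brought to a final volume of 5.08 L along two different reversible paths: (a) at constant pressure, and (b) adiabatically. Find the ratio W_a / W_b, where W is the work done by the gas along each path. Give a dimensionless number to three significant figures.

Path (a) isobaric: W = P₁(V₂ − V₁) → W_a/(P₁V₁) = -0.6031.
Path (b) adiabatic: W = P₁V₁(1 − (V₁/V₂)^(γ−1))/(γ−1) → W_b/(P₁V₁) = -1.118.
W_a / W_b = -0.6031 / -1.118 = 0.5394.

W_a / W_b ≈ 0.539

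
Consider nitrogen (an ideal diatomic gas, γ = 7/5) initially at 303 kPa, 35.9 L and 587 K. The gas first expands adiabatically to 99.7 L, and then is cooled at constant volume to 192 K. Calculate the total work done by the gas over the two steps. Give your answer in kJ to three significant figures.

W_total ≈ 9.12 kJ

Step 1 (adiabatic): W = (P₁V₁ − P₂V₂)/(γ−1) = (10878 − 7229)/0.4 = 9121 J.
Step 2 (isochoric): W = 0 (constant volume).
W_total = 9121 + 0 = 9121 J.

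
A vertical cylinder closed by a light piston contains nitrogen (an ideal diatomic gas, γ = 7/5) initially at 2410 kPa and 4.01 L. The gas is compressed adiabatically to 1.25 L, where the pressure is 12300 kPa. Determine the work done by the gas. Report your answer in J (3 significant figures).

Adiabatic: W = (P₁V₁ − P₂V₂)/(γ − 1) with γ = 7/5.
P₁V₁ = 9664 J, P₂V₂ = 15375 J.
W = (9664 − 15375) / 0.4 = -14277 J.

W ≈ -14300 J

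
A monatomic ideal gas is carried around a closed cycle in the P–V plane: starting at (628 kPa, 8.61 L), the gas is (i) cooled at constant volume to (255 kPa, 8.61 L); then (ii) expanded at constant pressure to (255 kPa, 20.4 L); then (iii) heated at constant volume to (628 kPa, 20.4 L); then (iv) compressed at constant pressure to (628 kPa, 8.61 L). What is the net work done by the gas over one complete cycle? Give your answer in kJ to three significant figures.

Constant-volume legs do no work.
W(ii) = (255)(20.4 − 8.61) = 3006 J; W(iv) = (628)(8.61 − 20.4) = -7404 J.
W_net = 3006 − 7404 = -4398 J (the counter-clockwise enclosed area).

W_net ≈ -4.40 kJ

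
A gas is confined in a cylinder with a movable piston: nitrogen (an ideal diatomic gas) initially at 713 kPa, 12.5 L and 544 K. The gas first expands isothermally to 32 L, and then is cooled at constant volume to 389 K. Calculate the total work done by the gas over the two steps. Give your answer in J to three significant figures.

W_total ≈ 8380 J

Step 1 (isothermal): W = P₁V₁ ln(V₂/V₁) = (8912) ln(32/12.5) = 8378 J.
Step 2 (isochoric): W = 0 (constant volume).
W_total = 8378 + 0 = 8378 J.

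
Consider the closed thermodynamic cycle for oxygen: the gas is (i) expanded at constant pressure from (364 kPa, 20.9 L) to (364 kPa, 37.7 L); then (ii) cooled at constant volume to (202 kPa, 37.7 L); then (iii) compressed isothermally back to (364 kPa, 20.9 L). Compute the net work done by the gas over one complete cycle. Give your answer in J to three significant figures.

Leg (i): W = PΔV = (364)(37.7 − 20.9) = 6115 J.
Leg (ii): W = 0.
Leg (iii): W = PᵢVᵢ ln(V_f/Vᵢ) = (7615) ln(20.9/37.7) = -4492 J.
W_net = 6115 − 4492 = 1623 J.

W_net ≈ 1620 J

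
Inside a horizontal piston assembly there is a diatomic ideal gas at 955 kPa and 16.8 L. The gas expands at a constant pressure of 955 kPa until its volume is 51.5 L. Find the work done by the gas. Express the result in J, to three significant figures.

W ≈ 33100 J

Isobaric: W = P ΔV.
W = (955 kPa)(51.5 − 16.8 L) = (955)(34.7) = 33138 J.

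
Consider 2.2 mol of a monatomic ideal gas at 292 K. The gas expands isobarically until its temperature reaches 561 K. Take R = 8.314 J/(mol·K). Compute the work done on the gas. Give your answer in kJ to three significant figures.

Isobaric: W = P ΔV = nR ΔT.
W = (2.2)(8.314)(561 − 292) = 4920 J.
Work on gas = −W_by = -4920 J.

W ≈ -4.92 kJ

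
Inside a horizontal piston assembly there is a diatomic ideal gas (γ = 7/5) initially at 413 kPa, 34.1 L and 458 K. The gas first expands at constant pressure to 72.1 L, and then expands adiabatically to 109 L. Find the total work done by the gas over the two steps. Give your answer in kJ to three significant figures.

W_total ≈ 27.0 kJ

Step 1 (isobaric): W = PΔV = (413 kPa)(72.1 − 34.1 L) = 15694 J.
After step 1: P = 413 kPa, V = 72.1 L, T = 968.4 K.
Step 2 (adiabatic): W = (P₁V₁ − P₂V₂)/(γ−1) = (29777 − 25240)/0.4 = 11343 J.
W_total = 15694 + 11343 = 27037 J.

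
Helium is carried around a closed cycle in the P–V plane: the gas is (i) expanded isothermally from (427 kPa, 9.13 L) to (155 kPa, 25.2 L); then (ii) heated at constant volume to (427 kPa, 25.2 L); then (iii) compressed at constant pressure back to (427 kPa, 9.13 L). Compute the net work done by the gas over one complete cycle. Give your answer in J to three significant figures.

Leg (i): W = PᵢVᵢ ln(V_f/Vᵢ) = (3899) ln(25.2/9.13) = 3958 J.
Leg (ii): W = 0.
Leg (iii): W = PΔV = (427)(9.13 − 25.2) = -6862 J.
W_net = 3958 − 6862 = -2904 J.

W_net ≈ -2900 J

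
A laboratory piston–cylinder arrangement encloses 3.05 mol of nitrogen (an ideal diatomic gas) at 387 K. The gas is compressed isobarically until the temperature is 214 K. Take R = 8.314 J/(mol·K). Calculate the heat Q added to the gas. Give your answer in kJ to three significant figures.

Isobaric: W = nRΔT = (3.05)(8.314)(-173) = -4387 J.
ΔU = nCᵥΔT with Cᵥ = 5R/2: ΔU = (3.05)(20.79)(-173) = -10967 J.
Q = ΔU + W = -10967 − 4387 = -15354 J.

Q ≈ -15.4 kJ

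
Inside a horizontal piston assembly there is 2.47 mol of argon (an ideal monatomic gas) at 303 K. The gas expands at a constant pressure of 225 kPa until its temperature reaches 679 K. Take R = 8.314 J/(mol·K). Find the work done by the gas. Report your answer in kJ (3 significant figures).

W ≈ 7.72 kJ

Isobaric: W = P ΔV = nR ΔT.
W = (2.47)(8.314)(679 − 303) = 7721 J.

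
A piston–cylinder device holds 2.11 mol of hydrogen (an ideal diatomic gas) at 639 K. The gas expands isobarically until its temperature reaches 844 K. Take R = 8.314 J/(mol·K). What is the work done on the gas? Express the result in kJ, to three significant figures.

W ≈ -3.60 kJ

Isobaric: W = P ΔV = nR ΔT.
W = (2.11)(8.314)(844 − 639) = 3596 J.
Work on gas = −W_by = -3596 J.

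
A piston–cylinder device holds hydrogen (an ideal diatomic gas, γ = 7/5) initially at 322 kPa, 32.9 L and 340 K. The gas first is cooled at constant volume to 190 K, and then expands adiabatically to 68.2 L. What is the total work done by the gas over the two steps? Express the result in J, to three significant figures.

W_total ≈ 3740 J

Step 1 (isochoric): W = 0 (constant volume).
After step 1: P = 179.9 kPa (V unchanged).
Step 2 (adiabatic): W = (P₁V₁ − P₂V₂)/(γ−1) = (5920 − 4423)/0.4 = 3743 J.
W_total = 0 + 3743 = 3743 J.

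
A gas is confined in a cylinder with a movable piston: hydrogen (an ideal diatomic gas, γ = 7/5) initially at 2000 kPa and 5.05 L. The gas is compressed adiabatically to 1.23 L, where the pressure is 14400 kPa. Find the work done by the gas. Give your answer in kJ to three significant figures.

Adiabatic: W = (P₁V₁ − P₂V₂)/(γ − 1) with γ = 7/5.
P₁V₁ = 10100 J, P₂V₂ = 17712 J.
W = (10100 − 17712) / 0.4 = -19030 J.

W ≈ -19.0 kJ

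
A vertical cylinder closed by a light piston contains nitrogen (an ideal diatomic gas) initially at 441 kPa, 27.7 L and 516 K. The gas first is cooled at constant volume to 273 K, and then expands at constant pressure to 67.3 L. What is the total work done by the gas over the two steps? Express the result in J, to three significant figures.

Step 1 (isochoric): W = 0 (constant volume).
After step 1: P = 233.3 kPa (V unchanged).
Step 2 (isobaric): W = PΔV = (233.3 kPa)(67.3 − 27.7 L) = 9239 J.
W_total = 0 + 9239 = 9239 J.

W_total ≈ 9240 J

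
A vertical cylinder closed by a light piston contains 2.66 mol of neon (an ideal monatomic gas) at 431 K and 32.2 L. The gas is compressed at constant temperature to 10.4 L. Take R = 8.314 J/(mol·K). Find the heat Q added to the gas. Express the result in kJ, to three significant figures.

Q ≈ -10.8 kJ

Isothermal ⇒ ΔU = 0, so Q = W = nRT ln(V₂/V₁).
Q = (2.66)(8.314)(431) ln(10.4/32.2) = 9532 × -1.13 = -10772 J.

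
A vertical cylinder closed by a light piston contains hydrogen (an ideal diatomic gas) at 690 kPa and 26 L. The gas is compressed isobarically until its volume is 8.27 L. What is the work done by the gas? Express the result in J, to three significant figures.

Isobaric: W = P ΔV.
W = (690 kPa)(8.27 − 26 L) = (690)(-17.73) = -12234 J.

W ≈ -12200 J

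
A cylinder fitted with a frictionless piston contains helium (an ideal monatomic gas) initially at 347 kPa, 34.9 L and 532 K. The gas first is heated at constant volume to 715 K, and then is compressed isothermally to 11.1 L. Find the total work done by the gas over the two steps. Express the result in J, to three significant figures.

Step 1 (isochoric): W = 0 (constant volume).
After step 1: P = 466.4 kPa (V unchanged).
Step 2 (isothermal): W = P₁V₁ ln(V₂/V₁) = (16276) ln(11.1/34.9) = -18645 J.
W_total = 0 − 18645 = -18645 J.

W_total ≈ -18600 J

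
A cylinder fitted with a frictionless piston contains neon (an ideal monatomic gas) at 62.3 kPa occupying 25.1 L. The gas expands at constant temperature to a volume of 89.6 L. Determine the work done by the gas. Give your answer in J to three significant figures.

W ≈ 1990 J

Isothermal: W = nRT ln(V₂/V₁) = P₁V₁ ln(V₂/V₁).
P₁V₁ = (62.3 kPa)(25.1 L) = 1564 J.
W = 1564 × ln(89.6/25.1) = 1564 × 1.272
W_by_gas = 1990 J.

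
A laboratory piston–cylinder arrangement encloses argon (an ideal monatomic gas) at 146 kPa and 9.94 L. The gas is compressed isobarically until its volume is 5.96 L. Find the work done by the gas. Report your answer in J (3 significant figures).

W ≈ -581 J

Isobaric: W = P ΔV.
W = (146 kPa)(5.96 − 9.94 L) = (146)(-3.98) = -581.1 J.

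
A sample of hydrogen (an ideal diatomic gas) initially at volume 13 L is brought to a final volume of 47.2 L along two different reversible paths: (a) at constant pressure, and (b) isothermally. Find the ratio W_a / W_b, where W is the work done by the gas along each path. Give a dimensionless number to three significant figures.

Path (a) isobaric: W = P₁(V₂ − V₁) → W_a/(P₁V₁) = 2.631.
Path (b) isothermal: W = P₁V₁ ln(V₂/V₁) → W_b/(P₁V₁) = 1.289.
W_a / W_b = 2.631 / 1.289 = 2.04.

W_a / W_b ≈ 2.04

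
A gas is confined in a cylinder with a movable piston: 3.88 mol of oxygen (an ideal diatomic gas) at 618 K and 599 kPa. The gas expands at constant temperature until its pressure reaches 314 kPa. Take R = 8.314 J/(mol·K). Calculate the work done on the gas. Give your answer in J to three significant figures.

W ≈ -12900 J

Isothermal process: W = nRT ln(V₂/V₁) = nRT ln(P₁/P₂).
W = (3.88)(8.314)(618) × ln(599/314)
  = 19936 × ln(1.908) = 19936 × 0.6459
W_by_gas = 12876 J; work on gas = −W_by = -12876 J.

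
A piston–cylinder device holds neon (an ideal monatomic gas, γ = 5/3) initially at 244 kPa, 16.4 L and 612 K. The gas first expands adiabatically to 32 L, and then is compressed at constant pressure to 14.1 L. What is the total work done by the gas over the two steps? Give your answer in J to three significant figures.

W_total ≈ 725 J

Step 1 (adiabatic): W = (P₁V₁ − P₂V₂)/(γ−1) = (4002 − 2563)/0.667 = 2158 J.
After step 1: P = 80.08 kPa, V = 32 L, T = 391.9 K.
Step 2 (isobaric): W = PΔV = (80.08 kPa)(14.1 − 32 L) = -1434 J.
W_total = 2158 − 1434 = 724.9 J.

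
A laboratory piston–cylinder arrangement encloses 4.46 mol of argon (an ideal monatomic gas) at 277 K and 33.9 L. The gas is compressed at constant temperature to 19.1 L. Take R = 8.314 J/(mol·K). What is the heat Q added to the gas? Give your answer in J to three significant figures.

Isothermal ⇒ ΔU = 0, so Q = W = nRT ln(V₂/V₁).
Q = (4.46)(8.314)(277) ln(19.1/33.9) = 10271 × -0.5737 = -5893 J.

Q ≈ -5890 J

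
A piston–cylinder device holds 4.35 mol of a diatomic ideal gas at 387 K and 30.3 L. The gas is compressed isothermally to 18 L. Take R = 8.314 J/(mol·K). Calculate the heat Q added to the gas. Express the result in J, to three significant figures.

Q ≈ -7290 J

Isothermal ⇒ ΔU = 0, so Q = W = nRT ln(V₂/V₁).
Q = (4.35)(8.314)(387) ln(18/30.3) = 13996 × -0.5208 = -7289 J.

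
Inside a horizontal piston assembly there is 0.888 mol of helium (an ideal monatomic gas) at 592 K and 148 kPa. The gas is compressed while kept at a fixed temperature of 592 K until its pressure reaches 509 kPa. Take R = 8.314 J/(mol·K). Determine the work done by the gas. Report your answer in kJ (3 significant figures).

W ≈ -5.40 kJ

Isothermal process: W = nRT ln(V₂/V₁) = nRT ln(P₁/P₂).
W = (0.888)(8.314)(592) × ln(148/509)
  = 4371 × ln(0.2908) = 4371 × -1.235
W_by_gas = -5399 J.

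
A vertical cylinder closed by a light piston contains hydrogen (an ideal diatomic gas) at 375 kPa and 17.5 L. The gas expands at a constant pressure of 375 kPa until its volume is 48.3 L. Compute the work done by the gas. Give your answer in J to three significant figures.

Isobaric: W = P ΔV.
W = (375 kPa)(48.3 − 17.5 L) = (375)(30.8) = 11550 J.

W ≈ 11500 J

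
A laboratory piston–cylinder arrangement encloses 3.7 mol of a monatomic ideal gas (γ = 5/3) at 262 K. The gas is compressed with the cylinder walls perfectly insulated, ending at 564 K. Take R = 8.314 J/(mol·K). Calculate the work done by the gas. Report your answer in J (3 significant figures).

W ≈ -13900 J

Adiabatic ⇒ Q = 0, so W_by = −ΔU = nCᵥ(T₁ − T₂).
Cᵥ = 3R/2 = 12.47 J/(mol·K).
W = (3.7)(12.47)(262 − 564) = -13935 J.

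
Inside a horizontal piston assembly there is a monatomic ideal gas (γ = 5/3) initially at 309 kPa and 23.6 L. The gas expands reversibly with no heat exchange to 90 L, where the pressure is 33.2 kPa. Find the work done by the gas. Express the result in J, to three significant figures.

Adiabatic: W = (P₁V₁ − P₂V₂)/(γ − 1) with γ = 5/3.
P₁V₁ = 7292 J, P₂V₂ = 2988 J.
W = (7292 − 2988) / 0.6667 = 6457 J.

W ≈ 6460 J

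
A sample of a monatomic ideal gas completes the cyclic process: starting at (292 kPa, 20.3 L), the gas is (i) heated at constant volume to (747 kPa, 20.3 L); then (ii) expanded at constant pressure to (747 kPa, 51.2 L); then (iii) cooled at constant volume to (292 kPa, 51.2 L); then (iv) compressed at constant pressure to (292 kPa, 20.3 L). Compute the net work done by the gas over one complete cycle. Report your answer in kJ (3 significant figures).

Constant-volume legs do no work.
W(ii) = (747)(51.2 − 20.3) = 23082 J; W(iv) = (292)(20.3 − 51.2) = -9023 J.
W_net = 23082 − 9023 = 14060 J (the clockwise enclosed area).

W_net ≈ 14.1 kJ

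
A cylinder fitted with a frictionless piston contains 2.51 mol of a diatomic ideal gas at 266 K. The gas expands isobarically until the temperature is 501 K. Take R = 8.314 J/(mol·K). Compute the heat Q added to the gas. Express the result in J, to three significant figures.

Q ≈ 17200 J

Isobaric: W = nRΔT = (2.51)(8.314)(235) = 4904 J.
ΔU = nCᵥΔT with Cᵥ = 5R/2: ΔU = (2.51)(20.79)(235) = 12260 J.
Q = ΔU + W = 12260 + 4904 = 17164 J.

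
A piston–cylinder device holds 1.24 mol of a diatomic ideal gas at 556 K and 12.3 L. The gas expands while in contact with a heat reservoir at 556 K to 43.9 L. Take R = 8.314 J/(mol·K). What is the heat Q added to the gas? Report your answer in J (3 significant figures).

Q ≈ 7290 J

Isothermal ⇒ ΔU = 0, so Q = W = nRT ln(V₂/V₁).
Q = (1.24)(8.314)(556) ln(43.9/12.3) = 5732 × 1.272 = 7293 J.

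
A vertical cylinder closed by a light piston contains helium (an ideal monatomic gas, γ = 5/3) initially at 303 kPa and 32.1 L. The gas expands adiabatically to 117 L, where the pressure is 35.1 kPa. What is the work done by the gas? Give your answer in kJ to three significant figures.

Adiabatic: W = (P₁V₁ − P₂V₂)/(γ − 1) with γ = 5/3.
P₁V₁ = 9726 J, P₂V₂ = 4107 J.
W = (9726 − 4107) / 0.6667 = 8429 J.

W ≈ 8.43 kJ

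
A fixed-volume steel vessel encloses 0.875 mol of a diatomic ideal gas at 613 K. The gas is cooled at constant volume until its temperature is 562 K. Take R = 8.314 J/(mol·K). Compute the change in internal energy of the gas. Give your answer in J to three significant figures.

ΔU ≈ -928 J

Constant volume ⇒ W = 0, so Q = ΔU = nCᵥΔT with Cᵥ = 5R/2 = 20.79 J/(mol·K).
ΔU = (0.875)(20.79)(562 − 613) = -927.5 J.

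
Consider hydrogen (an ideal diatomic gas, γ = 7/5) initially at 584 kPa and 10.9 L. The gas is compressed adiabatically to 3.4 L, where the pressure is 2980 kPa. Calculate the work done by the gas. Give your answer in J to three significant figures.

W ≈ -9420 J

Adiabatic: W = (P₁V₁ − P₂V₂)/(γ − 1) with γ = 7/5.
P₁V₁ = 6366 J, P₂V₂ = 10132 J.
W = (6366 − 10132) / 0.4 = -9416 J.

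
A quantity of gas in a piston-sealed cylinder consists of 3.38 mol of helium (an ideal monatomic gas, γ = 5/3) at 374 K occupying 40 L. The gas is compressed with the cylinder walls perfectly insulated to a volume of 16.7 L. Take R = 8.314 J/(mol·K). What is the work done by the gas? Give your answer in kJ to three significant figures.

Adiabatic: TV^(γ−1) = const with γ = 5/3.
T₂ = T₁ (V₁/V₂)^(γ−1) = 374 × (40/16.7)^0.667 = 374 × 1.79 = 669.5 K.
W_by = nCᵥ(T₁ − T₂) = (3.38)(12.47)(374 − 669.5) = -12457 J.

W ≈ -12.5 kJ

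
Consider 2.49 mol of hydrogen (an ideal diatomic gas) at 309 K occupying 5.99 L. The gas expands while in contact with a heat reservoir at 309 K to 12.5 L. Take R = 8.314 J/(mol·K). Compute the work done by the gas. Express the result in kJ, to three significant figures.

Isothermal: W = nRT ln(V₂/V₁).
W = (2.49)(8.314)(309) × ln(12.5/5.99)
  = 6397 × 0.7356
W_by_gas = 4706 J.

W ≈ 4.71 kJ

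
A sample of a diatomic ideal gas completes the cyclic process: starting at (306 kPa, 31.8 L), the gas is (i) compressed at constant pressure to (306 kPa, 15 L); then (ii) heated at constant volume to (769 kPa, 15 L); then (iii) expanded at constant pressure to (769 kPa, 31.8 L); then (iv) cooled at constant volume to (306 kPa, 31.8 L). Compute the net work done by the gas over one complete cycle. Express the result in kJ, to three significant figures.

Constant-volume legs do no work.
W(i) = (306)(15 − 31.8) = -5141 J; W(iii) = (769)(31.8 − 15) = 12919 J.
W_net = -5141 + 12919 = 7778 J (the clockwise enclosed area).

W_net ≈ 7.78 kJ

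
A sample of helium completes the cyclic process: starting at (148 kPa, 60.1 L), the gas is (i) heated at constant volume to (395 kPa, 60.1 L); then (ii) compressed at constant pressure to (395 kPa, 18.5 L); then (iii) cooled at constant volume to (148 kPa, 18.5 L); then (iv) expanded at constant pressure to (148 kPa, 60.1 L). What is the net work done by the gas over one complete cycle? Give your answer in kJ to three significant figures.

Constant-volume legs do no work.
W(ii) = (395)(18.5 − 60.1) = -16432 J; W(iv) = (148)(60.1 − 18.5) = 6157 J.
W_net = -16432 + 6157 = -10275 J (the counter-clockwise enclosed area).

W_net ≈ -10.3 kJ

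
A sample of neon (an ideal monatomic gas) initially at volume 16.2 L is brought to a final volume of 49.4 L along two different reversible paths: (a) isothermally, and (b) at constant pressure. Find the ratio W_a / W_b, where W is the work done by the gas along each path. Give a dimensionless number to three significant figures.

W_a / W_b ≈ 0.544

Path (a) isothermal: W = P₁V₁ ln(V₂/V₁) → W_a/(P₁V₁) = 1.115.
Path (b) isobaric: W = P₁(V₂ − V₁) → W_b/(P₁V₁) = 2.049.
W_a / W_b = 1.115 / 2.049 = 0.544.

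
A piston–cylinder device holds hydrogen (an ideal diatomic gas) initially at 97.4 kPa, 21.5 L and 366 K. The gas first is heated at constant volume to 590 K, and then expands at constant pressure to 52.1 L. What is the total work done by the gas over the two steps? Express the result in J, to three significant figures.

W_total ≈ 4800 J

Step 1 (isochoric): W = 0 (constant volume).
After step 1: P = 157 kPa (V unchanged).
Step 2 (isobaric): W = PΔV = (157 kPa)(52.1 − 21.5 L) = 4805 J.
W_total = 0 + 4805 = 4805 J.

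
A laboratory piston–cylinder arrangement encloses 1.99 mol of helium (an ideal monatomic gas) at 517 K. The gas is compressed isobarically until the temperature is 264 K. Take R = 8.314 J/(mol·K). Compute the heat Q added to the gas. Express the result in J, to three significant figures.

Isobaric: W = nRΔT = (1.99)(8.314)(-253) = -4186 J.
ΔU = nCᵥΔT with Cᵥ = 3R/2: ΔU = (1.99)(12.47)(-253) = -6279 J.
Q = ΔU + W = -6279 − 4186 = -10465 J.

Q ≈ -10500 J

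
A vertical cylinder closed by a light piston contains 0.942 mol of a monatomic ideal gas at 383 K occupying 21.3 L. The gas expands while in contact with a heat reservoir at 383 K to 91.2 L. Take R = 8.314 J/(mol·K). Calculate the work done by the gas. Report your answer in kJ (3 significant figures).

Isothermal: W = nRT ln(V₂/V₁).
W = (0.942)(8.314)(383) × ln(91.2/21.3)
  = 3000 × 1.454
W_by_gas = 4362 J.

W ≈ 4.36 kJ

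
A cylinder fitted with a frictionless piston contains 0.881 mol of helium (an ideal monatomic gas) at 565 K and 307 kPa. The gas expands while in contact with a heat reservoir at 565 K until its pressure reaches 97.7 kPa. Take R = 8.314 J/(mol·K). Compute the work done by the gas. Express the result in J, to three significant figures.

W ≈ 4740 J

Isothermal process: W = nRT ln(V₂/V₁) = nRT ln(P₁/P₂).
W = (0.881)(8.314)(565) × ln(307/97.7)
  = 4138 × ln(3.142) = 4138 × 1.145
W_by_gas = 4738 J.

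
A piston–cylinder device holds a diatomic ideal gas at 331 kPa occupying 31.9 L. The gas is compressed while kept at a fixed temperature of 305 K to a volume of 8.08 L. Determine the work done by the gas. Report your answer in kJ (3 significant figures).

Isothermal: W = nRT ln(V₂/V₁) = P₁V₁ ln(V₂/V₁).
P₁V₁ = (331 kPa)(31.9 L) = 10559 J.
W = 10559 × ln(8.08/31.9) = 10559 × -1.373
W_by_gas = -14500 J.

W ≈ -14.5 kJ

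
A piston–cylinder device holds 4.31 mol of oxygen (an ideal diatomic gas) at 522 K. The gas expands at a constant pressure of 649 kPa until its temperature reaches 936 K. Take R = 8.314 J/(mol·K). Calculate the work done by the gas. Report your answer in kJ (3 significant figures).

Isobaric: W = P ΔV = nR ΔT.
W = (4.31)(8.314)(936 − 522) = 14835 J.

W ≈ 14.8 kJ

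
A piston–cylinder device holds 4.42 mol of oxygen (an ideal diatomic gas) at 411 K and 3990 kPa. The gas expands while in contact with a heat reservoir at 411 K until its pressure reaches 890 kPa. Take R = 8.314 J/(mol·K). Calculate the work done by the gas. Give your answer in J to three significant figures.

Isothermal process: W = nRT ln(V₂/V₁) = nRT ln(P₁/P₂).
W = (4.42)(8.314)(411) × ln(3990/890)
  = 15103 × ln(4.483) = 15103 × 1.5
W_by_gas = 22660 J.

W ≈ 22700 J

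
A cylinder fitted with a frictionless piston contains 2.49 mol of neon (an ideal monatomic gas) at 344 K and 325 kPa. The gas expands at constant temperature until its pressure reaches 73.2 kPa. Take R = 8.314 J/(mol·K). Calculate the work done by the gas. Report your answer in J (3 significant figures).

Isothermal process: W = nRT ln(V₂/V₁) = nRT ln(P₁/P₂).
W = (2.49)(8.314)(344) × ln(325/73.2)
  = 7121 × ln(4.44) = 7121 × 1.491
W_by_gas = 10615 J.

W ≈ 10600 J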